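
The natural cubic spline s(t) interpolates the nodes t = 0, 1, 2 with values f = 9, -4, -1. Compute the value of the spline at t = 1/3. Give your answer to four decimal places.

3.4815

Write m_i for s''(x_i). With h_i = 1, 1 and divided differences Δ_i = -13, 3, the continuity of s' gives the tridiagonal system
  1·m_0 + 4·m_1 + 1·m_2 = 6(Δ_1 - Δ_0) = 96
Natural end conditions: m_0 = m_2 = 0.
Forward elimination and back-substitution give m_0 = 0, m_1 = 24, m_2 = 0.
On [0, 1], s(t) = 9 - 17·t + 0·t² + 4·t³.
With t = 1/3: s(1/3) = 94/27.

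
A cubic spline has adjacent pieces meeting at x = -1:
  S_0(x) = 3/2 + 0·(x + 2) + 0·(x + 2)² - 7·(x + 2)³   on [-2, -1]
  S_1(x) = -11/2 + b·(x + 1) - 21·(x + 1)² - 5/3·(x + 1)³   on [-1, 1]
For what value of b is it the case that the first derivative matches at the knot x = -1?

-21

S_0'(x) = 0 + 0·(x + 2) - 21·(x + 2)², so S_0'(-1) = -21. On the right, S_1'(-1) = b, so b = -21.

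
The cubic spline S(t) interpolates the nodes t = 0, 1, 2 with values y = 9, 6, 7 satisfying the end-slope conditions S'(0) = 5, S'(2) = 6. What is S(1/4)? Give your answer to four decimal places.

With M_i denoting the second derivative at x_i, h_i = 1, 1, and Δ_i = (y_(i+1) − y_i)/h_i = -3, 1:
  1·M_0 + 4·M_1 + 1·M_2 = 6(Δ_1 - Δ_0) = 24
Clamped end conditions give two more equations: 2h_0·M_0 + h_0·M_1 = 6(Δ_0 - S'(0)) = -48 and h_1·M_1 + 2h_1·M_2 = 6(S'(2) - Δ_1) = 30.
Hence M_0 = -59/2, M_1 = 11, M_2 = 19/2.
On [0, 1], S(t) = 9 + 5·t - 59/4·t² + 27/4·t³.
With t = 1/4: S(1/4) = 2415/256.

9.4336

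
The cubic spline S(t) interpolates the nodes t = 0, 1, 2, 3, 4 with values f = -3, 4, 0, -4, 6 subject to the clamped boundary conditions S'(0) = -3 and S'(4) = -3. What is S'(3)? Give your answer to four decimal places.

Write M_i for S''(x_i). With h_i = 1, 1, 1, 1 and divided differences Δ_i = 7, -4, -4, 10, the continuity of S' gives the tridiagonal system
  1·M_0 + 4·M_1 + 1·M_2 = 6(Δ_1 - Δ_0) = -66
  1·M_1 + 4·M_2 + 1·M_3 = 6(Δ_2 - Δ_1) = 0
  1·M_2 + 4·M_3 + 1·M_4 = 6(Δ_3 - Δ_2) = 84
Clamped end conditions give two more equations: 2h_0·M_0 + h_0·M_1 = 6(Δ_0 - S'(0)) = 60 and h_3·M_3 + 2h_3·M_4 = 6(S'(4) - Δ_3) = -78.
Solving: M_0 = 1215/28, M_1 = -375/14, M_2 = -9/4, M_3 = 501/14, M_4 = -1593/28.
On [3, 4], S'(t) = b_3 + 2c_3·(t - 3) + 3d_3·(t - 3)² with b_3 = Δ_3 - h_3(2M_3 + M_4)/6 = 423/56, c_3 = M_3/2 = 501/28, d_3 = (M_4 - M_3)/(6h_3) = -865/56. So S'(3) = 423/56.

7.5536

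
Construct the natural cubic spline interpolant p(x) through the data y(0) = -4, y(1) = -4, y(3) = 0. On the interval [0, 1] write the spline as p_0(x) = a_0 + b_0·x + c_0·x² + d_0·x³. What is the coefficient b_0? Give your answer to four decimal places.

-0.3333

Let M_i = p''(x_i). Step sizes h_i = 1, 2; slopes of the chords Δ_i = (y_(i+1) - y_i)/h_i = 0, 2.
  1·M_0 + 6·M_1 + 2·M_2 = 6(Δ_1 - Δ_0) = 12
Natural end conditions: M_0 = M_2 = 0.
Forward elimination and back-substitution give M_0 = 0, M_1 = 2, M_2 = 0.
On [0, 1], with p_0(x) = a_0 + b_0·x + c_0·x² + d_0·x³: c_0 = M_0/2 = 0, d_0 = (M_1 - M_0)/(6h_0) = 1/3, b_0 = Δ_0 - h_0(2M_0 + M_1)/6 = -1/3.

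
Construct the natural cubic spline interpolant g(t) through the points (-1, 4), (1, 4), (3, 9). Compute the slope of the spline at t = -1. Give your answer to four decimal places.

Put σ_i = g'' at the i-th knot. Here h = (2, 2) and Δ = (0, 5/2), so the interior equations h_(i-1)·σ_(i-1) + 2(h_(i-1)+h_i)·σ_i + h_i·σ_(i+1) = 6(Δ_i − Δ_(i-1)) read
  2·σ_0 + 8·σ_1 + 2·σ_2 = 6(Δ_1 - Δ_0) = 15
Natural end conditions: σ_0 = σ_2 = 0.
Solving: σ_0 = 0, σ_1 = 15/8, σ_2 = 0.
On [-1, 1], g'(t) = b_0 + 2c_0·(t + 1) + 3d_0·(t + 1)² with b_0 = Δ_0 - h_0(2σ_0 + σ_1)/6 = -5/8, c_0 = σ_0/2 = 0, d_0 = (σ_1 - σ_0)/(6h_0) = 5/32. So g'(-1) = -5/8.

-0.6250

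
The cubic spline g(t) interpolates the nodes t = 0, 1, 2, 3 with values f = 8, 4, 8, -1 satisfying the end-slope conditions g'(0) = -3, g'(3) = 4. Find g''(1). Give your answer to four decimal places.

Write M_i for g''(x_i). With h_i = 1, 1, 1 and divided differences Δ_i = -4, 4, -9, the continuity of g' gives the tridiagonal system
  1·M_0 + 4·M_1 + 1·M_2 = 6(Δ_1 - Δ_0) = 48
  1·M_1 + 4·M_2 + 1·M_3 = 6(Δ_2 - Δ_1) = -78
Clamped end conditions give two more equations: 2h_0·M_0 + h_0·M_1 = 6(Δ_0 - g'(0)) = -6 and h_2·M_2 + 2h_2·M_3 = 6(g'(3) - Δ_2) = 78.
Solving: M_0 = -242/15, M_1 = 394/15, M_2 = -614/15, M_3 = 892/15.

26.2667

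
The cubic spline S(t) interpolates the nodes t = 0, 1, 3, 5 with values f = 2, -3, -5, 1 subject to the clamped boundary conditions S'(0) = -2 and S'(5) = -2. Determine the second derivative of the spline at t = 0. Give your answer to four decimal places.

Put M_i = S'' at the i-th knot. Here h = (1, 2, 2) and Δ = (-5, -1, 3), so the interior equations h_(i-1)·M_(i-1) + 2(h_(i-1)+h_i)·M_i + h_i·M_(i+1) = 6(Δ_i − Δ_(i-1)) read
  1·M_0 + 6·M_1 + 2·M_2 = 6(Δ_1 - Δ_0) = 24
  2·M_1 + 8·M_2 + 2·M_3 = 6(Δ_2 - Δ_1) = 24
Clamped end conditions give two more equations: 2h_0·M_0 + h_0·M_1 = 6(Δ_0 - S'(0)) = -18 and h_2·M_2 + 2h_2·M_3 = 6(S'(5) - Δ_2) = -30.
Solving the tridiagonal system: M_0 = -258/23, M_1 = 102/23, M_2 = 99/23, M_3 = -222/23.

-11.2174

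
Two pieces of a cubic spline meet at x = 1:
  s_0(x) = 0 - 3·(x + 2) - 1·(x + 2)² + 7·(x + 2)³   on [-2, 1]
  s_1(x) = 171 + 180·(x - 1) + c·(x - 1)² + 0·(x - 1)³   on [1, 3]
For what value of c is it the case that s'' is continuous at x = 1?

s_0''(x) = -2 + 42·(x + 2), so s_0''(1) = 124. On the right, s_1''(1) = 2c, so c = 62.

62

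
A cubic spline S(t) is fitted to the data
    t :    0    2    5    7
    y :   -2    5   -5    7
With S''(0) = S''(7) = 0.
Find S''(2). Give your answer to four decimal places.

-6.3516

With M_i denoting the second derivative at x_i, h_i = 2, 3, 2, and Δ_i = (y_(i+1) − y_i)/h_i = 7/2, -10/3, 6:
  2·M_0 + 10·M_1 + 3·M_2 = 6(Δ_1 - Δ_0) = -41
  3·M_1 + 10·M_2 + 2·M_3 = 6(Δ_2 - Δ_1) = 56
Natural end conditions: M_0 = M_3 = 0.
Solving: M_0 = 0, M_1 = -578/91, M_2 = 683/91, M_3 = 0.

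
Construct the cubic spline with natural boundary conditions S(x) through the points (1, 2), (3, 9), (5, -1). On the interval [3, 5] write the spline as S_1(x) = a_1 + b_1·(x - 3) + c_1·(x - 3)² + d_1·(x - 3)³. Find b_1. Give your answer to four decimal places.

-0.7500

Let σ_i = S''(x_i). Step sizes h_i = 2, 2; slopes of the chords Δ_i = (y_(i+1) - y_i)/h_i = 7/2, -5.
  2·σ_0 + 8·σ_1 + 2·σ_2 = 6(Δ_1 - Δ_0) = -51
Natural end conditions: σ_0 = σ_2 = 0.
Solving: σ_0 = 0, σ_1 = -51/8, σ_2 = 0.
On [3, 5], with S_1(x) = a_1 + b_1·(x - 3) + c_1·(x - 3)² + d_1·(x - 3)³: c_1 = σ_1/2 = -51/16, d_1 = (σ_2 - σ_1)/(6h_1) = 17/32, b_1 = Δ_1 - h_1(2σ_1 + σ_2)/6 = -3/4.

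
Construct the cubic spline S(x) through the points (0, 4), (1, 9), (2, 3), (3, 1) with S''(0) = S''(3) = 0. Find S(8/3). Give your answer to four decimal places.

Put σ_i = S'' at the i-th knot. Here h = (1, 1, 1) and Δ = (5, -6, -2), so the interior equations h_(i-1)·σ_(i-1) + 2(h_(i-1)+h_i)·σ_i + h_i·σ_(i+1) = 6(Δ_i − Δ_(i-1)) read
  1·σ_0 + 4·σ_1 + 1·σ_2 = 6(Δ_1 - Δ_0) = -66
  1·σ_1 + 4·σ_2 + 1·σ_3 = 6(Δ_2 - Δ_1) = 24
Natural end conditions: σ_0 = σ_3 = 0.
Forward elimination and back-substitution give σ_0 = 0, σ_1 = -96/5, σ_2 = 54/5, σ_3 = 0.
On [2, 3], S(x) = 3 - 28/5·(x - 2) + 27/5·(x - 2)² - 9/5·(x - 2)³.
With (x - 2) = 2/3: S(8/3) = 17/15.

1.1333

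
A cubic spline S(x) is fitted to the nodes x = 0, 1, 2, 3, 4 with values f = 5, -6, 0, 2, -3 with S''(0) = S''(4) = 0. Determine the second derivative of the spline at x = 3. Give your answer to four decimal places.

-7.7143

With m_i denoting the second derivative at x_i, h_i = 1, 1, 1, 1, and Δ_i = (y_(i+1) − y_i)/h_i = -11, 6, 2, -5:
  1·m_0 + 4·m_1 + 1·m_2 = 6(Δ_1 - Δ_0) = 102
  1·m_1 + 4·m_2 + 1·m_3 = 6(Δ_2 - Δ_1) = -24
  1·m_2 + 4·m_3 + 1·m_4 = 6(Δ_3 - Δ_2) = -42
Natural end conditions: m_0 = m_4 = 0.
Forward elimination and back-substitution give m_0 = 0, m_1 = 198/7, m_2 = -78/7, m_3 = -54/7, m_4 = 0.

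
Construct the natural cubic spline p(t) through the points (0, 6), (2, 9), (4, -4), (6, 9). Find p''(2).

-9

Write M_i for p''(x_i). With h_i = 2, 2, 2 and divided differences Δ_i = 3/2, -13/2, 13/2, the continuity of p' gives the tridiagonal system
  2·M_0 + 8·M_1 + 2·M_2 = 6(Δ_1 - Δ_0) = -48
  2·M_1 + 8·M_2 + 2·M_3 = 6(Δ_2 - Δ_1) = 78
Natural end conditions: M_0 = M_3 = 0.
Hence M_0 = 0, M_1 = -9, M_2 = 12, M_3 = 0.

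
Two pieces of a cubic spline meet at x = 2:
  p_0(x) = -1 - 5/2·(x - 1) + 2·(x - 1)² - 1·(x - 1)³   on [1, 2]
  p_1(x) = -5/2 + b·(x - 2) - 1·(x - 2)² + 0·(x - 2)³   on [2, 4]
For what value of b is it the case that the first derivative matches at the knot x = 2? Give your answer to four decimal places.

-1.5000

p_0'(x) = -5/2 + 4·(x - 1) - 3·(x - 1)², so p_0'(2) = -3/2. On the right, p_1'(2) = b, so b = -3/2.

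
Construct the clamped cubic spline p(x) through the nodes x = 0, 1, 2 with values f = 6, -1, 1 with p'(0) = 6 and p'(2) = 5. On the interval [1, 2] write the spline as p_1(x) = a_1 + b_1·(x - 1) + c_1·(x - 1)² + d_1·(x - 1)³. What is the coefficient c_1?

Let m_i = p''(x_i). Step sizes h_i = 1, 1; slopes of the chords Δ_i = (y_(i+1) - y_i)/h_i = -7, 2.
  1·m_0 + 4·m_1 + 1·m_2 = 6(Δ_1 - Δ_0) = 54
Clamped end conditions give two more equations: 2h_0·m_0 + h_0·m_1 = 6(Δ_0 - p'(0)) = -78 and h_1·m_1 + 2h_1·m_2 = 6(p'(2) - Δ_1) = 18.
Solving: m_0 = -53, m_1 = 28, m_2 = -5.
On [1, 2], with p_1(x) = a_1 + b_1·(x - 1) + c_1·(x - 1)² + d_1·(x - 1)³: c_1 = m_1/2 = 14, d_1 = (m_2 - m_1)/(6h_1) = -11/2, b_1 = Δ_1 - h_1(2m_1 + m_2)/6 = -13/2.

14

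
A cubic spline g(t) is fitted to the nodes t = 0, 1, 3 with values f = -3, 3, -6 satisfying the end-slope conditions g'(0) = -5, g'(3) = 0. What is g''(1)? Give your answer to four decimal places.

Put σ_i = g'' at the i-th knot. Here h = (1, 2) and Δ = (6, -9/2), so the interior equations h_(i-1)·σ_(i-1) + 2(h_(i-1)+h_i)·σ_i + h_i·σ_(i+1) = 6(Δ_i − Δ_(i-1)) read
  1·σ_0 + 6·σ_1 + 2·σ_2 = 6(Δ_1 - Δ_0) = -63
Clamped end conditions give two more equations: 2h_0·σ_0 + h_0·σ_1 = 6(Δ_0 - g'(0)) = 66 and h_1·σ_1 + 2h_1·σ_2 = 6(g'(3) - Δ_1) = 27.
Hence σ_0 = 271/6, σ_1 = -73/3, σ_2 = 227/12.

-24.3333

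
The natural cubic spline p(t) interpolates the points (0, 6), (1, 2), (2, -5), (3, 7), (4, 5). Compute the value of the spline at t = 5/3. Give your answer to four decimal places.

-4.4127

Put M_i = p'' at the i-th knot. Here h = (1, 1, 1, 1) and Δ = (-4, -7, 12, -2), so the interior equations h_(i-1)·M_(i-1) + 2(h_(i-1)+h_i)·M_i + h_i·M_(i+1) = 6(Δ_i − Δ_(i-1)) read
  1·M_0 + 4·M_1 + 1·M_2 = 6(Δ_1 - Δ_0) = -18
  1·M_1 + 4·M_2 + 1·M_3 = 6(Δ_2 - Δ_1) = 114
  1·M_2 + 4·M_3 + 1·M_4 = 6(Δ_3 - Δ_2) = -84
Natural end conditions: M_0 = M_4 = 0.
Solving the tridiagonal system: M_0 = 0, M_1 = -405/28, M_2 = 279/7, M_3 = -867/28, M_4 = 0.
On [1, 2], p(t) = 2 - 247/28·(t - 1) - 405/56·(t - 1)² + 507/56·(t - 1)³.
With (t - 1) = 2/3: p(5/3) = -278/63.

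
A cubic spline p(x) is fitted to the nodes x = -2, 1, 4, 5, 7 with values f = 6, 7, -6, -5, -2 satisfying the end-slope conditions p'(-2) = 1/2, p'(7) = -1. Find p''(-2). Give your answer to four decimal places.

With M_i denoting the second derivative at x_i, h_i = 3, 3, 1, 2, and Δ_i = (y_(i+1) − y_i)/h_i = 1/3, -13/3, 1, 3/2:
  3·M_0 + 12·M_1 + 3·M_2 = 6(Δ_1 - Δ_0) = -28
  3·M_1 + 8·M_2 + 1·M_3 = 6(Δ_2 - Δ_1) = 32
  1·M_2 + 6·M_3 + 2·M_4 = 6(Δ_3 - Δ_2) = 3
Clamped end conditions give two more equations: 2h_0·M_0 + h_0·M_1 = 6(Δ_0 - p'(-2)) = -1 and h_3·M_3 + 2h_3·M_4 = 6(p'(7) - Δ_3) = -15.
Solving: M_0 = 311/162, M_1 = -338/81, M_2 = 881/162, M_3 = 82/81, M_4 = -1379/324.

1.9198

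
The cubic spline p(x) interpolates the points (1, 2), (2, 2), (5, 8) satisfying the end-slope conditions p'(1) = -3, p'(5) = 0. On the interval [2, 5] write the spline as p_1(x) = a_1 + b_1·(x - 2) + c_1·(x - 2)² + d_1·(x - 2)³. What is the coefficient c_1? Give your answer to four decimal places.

0.7500

With m_i denoting the second derivative at x_i, h_i = 1, 3, and Δ_i = (y_(i+1) − y_i)/h_i = 0, 2:
  1·m_0 + 8·m_1 + 3·m_2 = 6(Δ_1 - Δ_0) = 12
Clamped end conditions give two more equations: 2h_0·m_0 + h_0·m_1 = 6(Δ_0 - p'(1)) = 18 and h_1·m_1 + 2h_1·m_2 = 6(p'(5) - Δ_1) = -12.
Solving the tridiagonal system: m_0 = 33/4, m_1 = 3/2, m_2 = -11/4.
On [2, 5], with p_1(x) = a_1 + b_1·(x - 2) + c_1·(x - 2)² + d_1·(x - 2)³: c_1 = m_1/2 = 3/4, d_1 = (m_2 - m_1)/(6h_1) = -17/72, b_1 = Δ_1 - h_1(2m_1 + m_2)/6 = 15/8.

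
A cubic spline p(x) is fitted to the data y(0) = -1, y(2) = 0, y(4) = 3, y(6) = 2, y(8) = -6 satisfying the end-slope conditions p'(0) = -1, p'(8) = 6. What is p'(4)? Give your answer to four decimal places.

1.7500

Write M_i for p''(x_i). With h_i = 2, 2, 2, 2 and divided differences Δ_i = 1/2, 3/2, -1/2, -4, the continuity of p' gives the tridiagonal system
  2·M_0 + 8·M_1 + 2·M_2 = 6(Δ_1 - Δ_0) = 6
  2·M_1 + 8·M_2 + 2·M_3 = 6(Δ_2 - Δ_1) = -12
  2·M_2 + 8·M_3 + 2·M_4 = 6(Δ_3 - Δ_2) = -21
Clamped end conditions give two more equations: 2h_0·M_0 + h_0·M_1 = 6(Δ_0 - p'(0)) = 9 and h_3·M_3 + 2h_3·M_4 = 6(p'(8) - Δ_3) = 60.
Forward elimination and back-substitution give M_0 = 35/16, M_1 = 1/8, M_2 = 5/16, M_3 = -59/8, M_4 = 299/16.
On [4, 6], p'(x) = b_2 + 2c_2·(x - 4) + 3d_2·(x - 4)² with b_2 = Δ_2 - h_2(2M_2 + M_3)/6 = 7/4, c_2 = M_2/2 = 5/32, d_2 = (M_3 - M_2)/(6h_2) = -41/64. So p'(4) = 7/4.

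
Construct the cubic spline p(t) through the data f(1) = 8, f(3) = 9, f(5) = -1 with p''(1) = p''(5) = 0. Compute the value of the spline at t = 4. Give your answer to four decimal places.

5.0313

With m_i denoting the second derivative at x_i, h_i = 2, 2, and Δ_i = (y_(i+1) − y_i)/h_i = 1/2, -5:
  2·m_0 + 8·m_1 + 2·m_2 = 6(Δ_1 - Δ_0) = -33
Natural end conditions: m_0 = m_2 = 0.
Forward elimination and back-substitution give m_0 = 0, m_1 = -33/8, m_2 = 0.
On [3, 5], p(t) = 9 - 9/4·(t - 3) - 33/16·(t - 3)² + 11/32·(t - 3)³.
With (t - 3) = 1: p(4) = 161/32.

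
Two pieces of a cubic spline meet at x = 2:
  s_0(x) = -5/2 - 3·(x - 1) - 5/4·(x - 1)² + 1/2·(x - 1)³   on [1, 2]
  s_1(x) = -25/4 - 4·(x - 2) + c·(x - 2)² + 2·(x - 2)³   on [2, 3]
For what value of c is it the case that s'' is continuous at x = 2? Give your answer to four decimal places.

s_0''(x) = -5/2 + 3·(x - 1), so s_0''(2) = 1/2. On the right, s_1''(2) = 2c, so c = 1/4.

0.2500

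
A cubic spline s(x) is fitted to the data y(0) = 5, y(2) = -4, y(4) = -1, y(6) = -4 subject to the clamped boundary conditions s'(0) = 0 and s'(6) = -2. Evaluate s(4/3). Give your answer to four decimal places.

Write M_i for s''(x_i). With h_i = 2, 2, 2 and divided differences Δ_i = -9/2, 3/2, -3/2, the continuity of s' gives the tridiagonal system
  2·M_0 + 8·M_1 + 2·M_2 = 6(Δ_1 - Δ_0) = 36
  2·M_1 + 8·M_2 + 2·M_3 = 6(Δ_2 - Δ_1) = -18
Clamped end conditions give two more equations: 2h_0·M_0 + h_0·M_1 = 6(Δ_0 - s'(0)) = -27 and h_2·M_2 + 2h_2·M_3 = 6(s'(6) - Δ_2) = -3.
Hence M_0 = -329/30, M_1 = 253/30, M_2 = -143/30, M_3 = 49/30.
On [0, 2], s(x) = 5 + 0·x - 329/60·x² + 97/60·x³.
With x = 4/3: s(4/3) = -371/405.

-0.9160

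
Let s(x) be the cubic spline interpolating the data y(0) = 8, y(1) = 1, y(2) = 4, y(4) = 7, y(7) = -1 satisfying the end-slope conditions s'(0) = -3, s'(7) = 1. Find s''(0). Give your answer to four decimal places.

-22.8606

Let M_i = s''(x_i). Step sizes h_i = 1, 1, 2, 3; slopes of the chords Δ_i = (y_(i+1) - y_i)/h_i = -7, 3, 3/2, -8/3.
  1·M_0 + 4·M_1 + 1·M_2 = 6(Δ_1 - Δ_0) = 60
  1·M_1 + 6·M_2 + 2·M_3 = 6(Δ_2 - Δ_1) = -9
  2·M_2 + 10·M_3 + 3·M_4 = 6(Δ_3 - Δ_2) = -25
Clamped end conditions give two more equations: 2h_0·M_0 + h_0·M_1 = 6(Δ_0 - s'(0)) = -24 and h_3·M_3 + 2h_3·M_4 = 6(s'(7) - Δ_3) = 22.
Forward elimination and back-substitution give M_0 = -4755/208, M_1 = 2259/104, M_2 = -837/208, M_3 = -171/52, M_4 = 1657/312.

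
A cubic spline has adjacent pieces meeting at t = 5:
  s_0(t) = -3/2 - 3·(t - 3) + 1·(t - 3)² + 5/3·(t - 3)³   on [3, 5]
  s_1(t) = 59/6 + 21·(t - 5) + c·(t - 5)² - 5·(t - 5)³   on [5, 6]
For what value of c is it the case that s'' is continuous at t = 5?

s_0''(t) = 2 + 10·(t - 3), so s_0''(5) = 22. On the right, s_1''(5) = 2c, so c = 11.

11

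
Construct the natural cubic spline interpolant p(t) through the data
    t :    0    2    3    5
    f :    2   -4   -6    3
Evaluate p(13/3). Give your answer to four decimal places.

-1.2868

With M_i denoting the second derivative at x_i, h_i = 2, 1, 2, and Δ_i = (y_(i+1) − y_i)/h_i = -3, -2, 9/2:
  2·M_0 + 6·M_1 + 1·M_2 = 6(Δ_1 - Δ_0) = 6
  1·M_1 + 6·M_2 + 2·M_3 = 6(Δ_2 - Δ_1) = 39
Natural end conditions: M_0 = M_3 = 0.
Solving the tridiagonal system: M_0 = 0, M_1 = -3/35, M_2 = 228/35, M_3 = 0.
On [3, 5], p(t) = -6 + 11/70·(t - 3) + 114/35·(t - 3)² - 19/35·(t - 3)³.
With (t - 3) = 4/3: p(13/3) = -1216/945.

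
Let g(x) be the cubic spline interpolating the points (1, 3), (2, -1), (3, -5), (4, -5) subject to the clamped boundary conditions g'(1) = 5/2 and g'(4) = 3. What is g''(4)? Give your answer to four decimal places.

7.5333

Put M_i = g'' at the i-th knot. Here h = (1, 1, 1) and Δ = (-4, -4, 0), so the interior equations h_(i-1)·M_(i-1) + 2(h_(i-1)+h_i)·M_i + h_i·M_(i+1) = 6(Δ_i − Δ_(i-1)) read
  1·M_0 + 4·M_1 + 1·M_2 = 6(Δ_1 - Δ_0) = 0
  1·M_1 + 4·M_2 + 1·M_3 = 6(Δ_2 - Δ_1) = 24
Clamped end conditions give two more equations: 2h_0·M_0 + h_0·M_1 = 6(Δ_0 - g'(1)) = -39 and h_2·M_2 + 2h_2·M_3 = 6(g'(4) - Δ_2) = 18.
Forward elimination and back-substitution give M_0 = -328/15, M_1 = 71/15, M_2 = 44/15, M_3 = 113/15.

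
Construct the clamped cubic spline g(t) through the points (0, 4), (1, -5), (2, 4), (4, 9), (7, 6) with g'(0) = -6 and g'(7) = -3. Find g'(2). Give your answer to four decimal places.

Write M_i for g''(x_i). With h_i = 1, 1, 2, 3 and divided differences Δ_i = -9, 9, 5/2, -1, the continuity of g' gives the tridiagonal system
  1·M_0 + 4·M_1 + 1·M_2 = 6(Δ_1 - Δ_0) = 108
  1·M_1 + 6·M_2 + 2·M_3 = 6(Δ_2 - Δ_1) = -39
  2·M_2 + 10·M_3 + 3·M_4 = 6(Δ_3 - Δ_2) = -21
Clamped end conditions give two more equations: 2h_0·M_0 + h_0·M_1 = 6(Δ_0 - g'(0)) = -18 and h_3·M_3 + 2h_3·M_4 = 6(g'(7) - Δ_3) = -12.
Solving the tridiagonal system: M_0 = -5739/208, M_1 = 3867/104, M_2 = -2733/208, M_3 = 69/52, M_4 = -277/104.
On [2, 4], g'(t) = b_2 + 2c_2·(t - 2) + 3d_2·(t - 2)² with b_2 = Δ_2 - h_2(2M_2 + M_3)/6 = 1125/104, c_2 = M_2/2 = -2733/416, d_2 = (M_3 - M_2)/(6h_2) = 1003/832. So g'(2) = 1125/104.

10.8173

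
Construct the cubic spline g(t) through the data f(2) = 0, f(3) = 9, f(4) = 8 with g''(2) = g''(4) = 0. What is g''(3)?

-15

Write m_i for g''(x_i). With h_i = 1, 1 and divided differences Δ_i = 9, -1, the continuity of g' gives the tridiagonal system
  1·m_0 + 4·m_1 + 1·m_2 = 6(Δ_1 - Δ_0) = -60
Natural end conditions: m_0 = m_2 = 0.
Solving the tridiagonal system: m_0 = 0, m_1 = -15, m_2 = 0.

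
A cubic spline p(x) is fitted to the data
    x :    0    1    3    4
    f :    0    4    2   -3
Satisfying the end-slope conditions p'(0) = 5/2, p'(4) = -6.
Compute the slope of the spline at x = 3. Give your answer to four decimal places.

-4.0571

Let σ_i = p''(x_i). Step sizes h_i = 1, 2, 1; slopes of the chords Δ_i = (y_(i+1) - y_i)/h_i = 4, -1, -5.
  1·σ_0 + 6·σ_1 + 2·σ_2 = 6(Δ_1 - Δ_0) = -30
  2·σ_1 + 6·σ_2 + 1·σ_3 = 6(Δ_2 - Δ_1) = -24
Clamped end conditions give two more equations: 2h_0·σ_0 + h_0·σ_1 = 6(Δ_0 - p'(0)) = 9 and h_2·σ_2 + 2h_2·σ_3 = 6(p'(4) - Δ_2) = -6.
Forward elimination and back-substitution give σ_0 = 256/35, σ_1 = -197/35, σ_2 = -62/35, σ_3 = -74/35.
On [3, 4], p'(x) = b_2 + 2c_2·(x - 3) + 3d_2·(x - 3)² with b_2 = Δ_2 - h_2(2σ_2 + σ_3)/6 = -142/35, c_2 = σ_2/2 = -31/35, d_2 = (σ_3 - σ_2)/(6h_2) = -2/35. So p'(3) = -142/35.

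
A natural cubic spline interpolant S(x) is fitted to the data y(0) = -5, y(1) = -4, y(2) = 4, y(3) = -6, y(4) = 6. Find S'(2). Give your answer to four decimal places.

-2.8750

Write M_i for S''(x_i). With h_i = 1, 1, 1, 1 and divided differences Δ_i = 1, 8, -10, 12, the continuity of S' gives the tridiagonal system
  1·M_0 + 4·M_1 + 1·M_2 = 6(Δ_1 - Δ_0) = 42
  1·M_1 + 4·M_2 + 1·M_3 = 6(Δ_2 - Δ_1) = -108
  1·M_2 + 4·M_3 + 1·M_4 = 6(Δ_3 - Δ_2) = 132
Natural end conditions: M_0 = M_4 = 0.
Solving the tridiagonal system: M_0 = 0, M_1 = 597/28, M_2 = -303/7, M_3 = 1227/28, M_4 = 0.
On [2, 3], S'(x) = b_2 + 2c_2·(x - 2) + 3d_2·(x - 2)² with b_2 = Δ_2 - h_2(2M_2 + M_3)/6 = -23/8, c_2 = M_2/2 = -303/14, d_2 = (M_3 - M_2)/(6h_2) = 813/56. So S'(2) = -23/8.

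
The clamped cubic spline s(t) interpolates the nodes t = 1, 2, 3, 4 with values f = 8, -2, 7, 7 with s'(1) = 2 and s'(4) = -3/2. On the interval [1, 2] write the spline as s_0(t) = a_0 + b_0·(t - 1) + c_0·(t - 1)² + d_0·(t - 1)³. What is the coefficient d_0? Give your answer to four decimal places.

18.7667

Write M_i for s''(x_i). With h_i = 1, 1, 1 and divided differences Δ_i = -10, 9, 0, the continuity of s' gives the tridiagonal system
  1·M_0 + 4·M_1 + 1·M_2 = 6(Δ_1 - Δ_0) = 114
  1·M_1 + 4·M_2 + 1·M_3 = 6(Δ_2 - Δ_1) = -54
Clamped end conditions give two more equations: 2h_0·M_0 + h_0·M_1 = 6(Δ_0 - s'(1)) = -72 and h_2·M_2 + 2h_2·M_3 = 6(s'(4) - Δ_2) = -9.
Solving the tridiagonal system: M_0 = -923/15, M_1 = 766/15, M_2 = -431/15, M_3 = 148/15.
On [1, 2], with s_0(t) = a_0 + b_0·(t - 1) + c_0·(t - 1)² + d_0·(t - 1)³: c_0 = M_0/2 = -923/30, d_0 = (M_1 - M_0)/(6h_0) = 563/30, b_0 = Δ_0 - h_0(2M_0 + M_1)/6 = 2.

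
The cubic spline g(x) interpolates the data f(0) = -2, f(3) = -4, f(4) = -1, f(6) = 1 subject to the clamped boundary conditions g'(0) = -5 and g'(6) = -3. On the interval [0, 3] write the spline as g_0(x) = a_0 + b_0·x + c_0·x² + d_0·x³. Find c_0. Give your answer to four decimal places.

Put m_i = g'' at the i-th knot. Here h = (3, 1, 2) and Δ = (-2/3, 3, 1), so the interior equations h_(i-1)·m_(i-1) + 2(h_(i-1)+h_i)·m_i + h_i·m_(i+1) = 6(Δ_i − Δ_(i-1)) read
  3·m_0 + 8·m_1 + 1·m_2 = 6(Δ_1 - Δ_0) = 22
  1·m_1 + 6·m_2 + 2·m_3 = 6(Δ_2 - Δ_1) = -12
Clamped end conditions give two more equations: 2h_0·m_0 + h_0·m_1 = 6(Δ_0 - g'(0)) = 26 and h_2·m_2 + 2h_2·m_3 = 6(g'(6) - Δ_2) = -24.
Solving: m_0 = 76/21, m_1 = 10/7, m_2 = -2/7, m_3 = -41/7.
On [0, 3], with g_0(x) = a_0 + b_0·x + c_0·x² + d_0·x³: c_0 = m_0/2 = 38/21, d_0 = (m_1 - m_0)/(6h_0) = -23/189, b_0 = Δ_0 - h_0(2m_0 + m_1)/6 = -5.

1.8095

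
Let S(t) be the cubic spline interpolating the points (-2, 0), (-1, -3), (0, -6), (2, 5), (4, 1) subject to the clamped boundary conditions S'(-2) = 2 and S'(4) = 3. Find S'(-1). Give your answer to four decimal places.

Let M_i = S''(x_i). Step sizes h_i = 1, 1, 2, 2; slopes of the chords Δ_i = (y_(i+1) - y_i)/h_i = -3, -3, 11/2, -2.
  1·M_0 + 4·M_1 + 1·M_2 = 6(Δ_1 - Δ_0) = 0
  1·M_1 + 6·M_2 + 2·M_3 = 6(Δ_2 - Δ_1) = 51
  2·M_2 + 8·M_3 + 2·M_4 = 6(Δ_3 - Δ_2) = -45
Clamped end conditions give two more equations: 2h_0·M_0 + h_0·M_1 = 6(Δ_0 - S'(-2)) = -30 and h_3·M_3 + 2h_3·M_4 = 6(S'(4) - Δ_3) = 30.
Hence M_0 = -1291/84, M_1 = 31/42, M_2 = 149/12, M_3 = -509/42, M_4 = 1139/84.
On [-1, 0], S'(t) = b_1 + 2c_1·(t + 1) + 3d_1·(t + 1)² with b_1 = Δ_1 - h_1(2M_1 + M_2)/6 = -893/168, c_1 = M_1/2 = 31/84, d_1 = (M_2 - M_1)/(6h_1) = 109/56. So S'(-1) = -893/168.

-5.3155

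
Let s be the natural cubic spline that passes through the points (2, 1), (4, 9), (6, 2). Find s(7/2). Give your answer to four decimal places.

With σ_i denoting the second derivative at x_i, h_i = 2, 2, and Δ_i = (y_(i+1) − y_i)/h_i = 4, -7/2:
  2·σ_0 + 8·σ_1 + 2·σ_2 = 6(Δ_1 - Δ_0) = -45
Natural end conditions: σ_0 = σ_2 = 0.
Forward elimination and back-substitution give σ_0 = 0, σ_1 = -45/8, σ_2 = 0.
On [2, 4], s(x) = 1 + 47/8·(x - 2) + 0·(x - 2)² - 15/32·(x - 2)³.
With (x - 2) = 3/2: s(7/2) = 2107/256.

8.2305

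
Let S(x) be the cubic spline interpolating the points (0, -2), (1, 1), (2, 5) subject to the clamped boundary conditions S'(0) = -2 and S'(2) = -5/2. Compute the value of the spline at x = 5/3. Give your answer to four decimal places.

4.8056

Put m_i = S'' at the i-th knot. Here h = (1, 1) and Δ = (3, 4), so the interior equations h_(i-1)·m_(i-1) + 2(h_(i-1)+h_i)·m_i + h_i·m_(i+1) = 6(Δ_i − Δ_(i-1)) read
  1·m_0 + 4·m_1 + 1·m_2 = 6(Δ_1 - Δ_0) = 6
Clamped end conditions give two more equations: 2h_0·m_0 + h_0·m_1 = 6(Δ_0 - S'(0)) = 30 and h_1·m_1 + 2h_1·m_2 = 6(S'(2) - Δ_1) = -39.
Hence m_0 = 53/4, m_1 = 7/2, m_2 = -85/4.
On [1, 2], S(x) = 1 + 51/8·(x - 1) + 7/4·(x - 1)² - 33/8·(x - 1)³.
With (x - 1) = 2/3: S(5/3) = 173/36.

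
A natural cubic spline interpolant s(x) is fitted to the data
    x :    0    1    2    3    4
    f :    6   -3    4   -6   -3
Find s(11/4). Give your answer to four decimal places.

-3.5109

With M_i denoting the second derivative at x_i, h_i = 1, 1, 1, 1, and Δ_i = (y_(i+1) − y_i)/h_i = -9, 7, -10, 3:
  1·M_0 + 4·M_1 + 1·M_2 = 6(Δ_1 - Δ_0) = 96
  1·M_1 + 4·M_2 + 1·M_3 = 6(Δ_2 - Δ_1) = -102
  1·M_2 + 4·M_3 + 1·M_4 = 6(Δ_3 - Δ_2) = 78
Natural end conditions: M_0 = M_4 = 0.
Solving: M_0 = 0, M_1 = 963/28, M_2 = -291/7, M_3 = 837/28, M_4 = 0.
On [2, 3], s(x) = 4 - 9/8·(x - 2) - 291/14·(x - 2)² + 667/56·(x - 2)³.
With (x - 2) = 3/4: s(11/4) = -12583/3584.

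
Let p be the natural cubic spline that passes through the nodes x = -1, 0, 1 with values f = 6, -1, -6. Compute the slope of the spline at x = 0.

-6

Put M_i = p'' at the i-th knot. Here h = (1, 1) and Δ = (-7, -5), so the interior equations h_(i-1)·M_(i-1) + 2(h_(i-1)+h_i)·M_i + h_i·M_(i+1) = 6(Δ_i − Δ_(i-1)) read
  1·M_0 + 4·M_1 + 1·M_2 = 6(Δ_1 - Δ_0) = 12
Natural end conditions: M_0 = M_2 = 0.
Solving the tridiagonal system: M_0 = 0, M_1 = 3, M_2 = 0.
On [0, 1], p'(x) = b_1 + 2c_1·x + 3d_1·x² with b_1 = Δ_1 - h_1(2M_1 + M_2)/6 = -6, c_1 = M_1/2 = 3/2, d_1 = (M_2 - M_1)/(6h_1) = -1/2. So p'(0) = -6.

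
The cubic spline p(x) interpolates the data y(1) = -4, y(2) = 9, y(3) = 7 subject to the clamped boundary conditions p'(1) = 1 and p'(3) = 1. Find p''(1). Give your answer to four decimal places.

With σ_i denoting the second derivative at x_i, h_i = 1, 1, and Δ_i = (y_(i+1) − y_i)/h_i = 13, -2:
  1·σ_0 + 4·σ_1 + 1·σ_2 = 6(Δ_1 - Δ_0) = -90
Clamped end conditions give two more equations: 2h_0·σ_0 + h_0·σ_1 = 6(Δ_0 - p'(1)) = 72 and h_1·σ_1 + 2h_1·σ_2 = 6(p'(3) - Δ_1) = 18.
Solving the tridiagonal system: σ_0 = 117/2, σ_1 = -45, σ_2 = 63/2.

58.5000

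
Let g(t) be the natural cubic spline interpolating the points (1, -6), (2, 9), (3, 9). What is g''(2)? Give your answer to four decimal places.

-22.5000

With σ_i denoting the second derivative at x_i, h_i = 1, 1, and Δ_i = (y_(i+1) − y_i)/h_i = 15, 0:
  1·σ_0 + 4·σ_1 + 1·σ_2 = 6(Δ_1 - Δ_0) = -90
Natural end conditions: σ_0 = σ_2 = 0.
Solving: σ_0 = 0, σ_1 = -45/2, σ_2 = 0.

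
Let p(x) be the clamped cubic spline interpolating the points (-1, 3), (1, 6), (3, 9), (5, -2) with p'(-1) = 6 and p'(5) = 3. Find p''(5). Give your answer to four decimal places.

18.3000

Put m_i = p'' at the i-th knot. Here h = (2, 2, 2) and Δ = (3/2, 3/2, -11/2), so the interior equations h_(i-1)·m_(i-1) + 2(h_(i-1)+h_i)·m_i + h_i·m_(i+1) = 6(Δ_i − Δ_(i-1)) read
  2·m_0 + 8·m_1 + 2·m_2 = 6(Δ_1 - Δ_0) = 0
  2·m_1 + 8·m_2 + 2·m_3 = 6(Δ_2 - Δ_1) = -42
Clamped end conditions give two more equations: 2h_0·m_0 + h_0·m_1 = 6(Δ_0 - p'(-1)) = -27 and h_2·m_2 + 2h_2·m_3 = 6(p'(5) - Δ_2) = 51.
Forward elimination and back-substitution give m_0 = -93/10, m_1 = 51/10, m_2 = -111/10, m_3 = 183/10.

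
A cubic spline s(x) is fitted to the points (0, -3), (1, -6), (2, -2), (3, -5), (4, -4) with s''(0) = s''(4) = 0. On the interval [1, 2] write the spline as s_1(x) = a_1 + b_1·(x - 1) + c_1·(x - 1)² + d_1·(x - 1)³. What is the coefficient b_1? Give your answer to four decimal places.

Write σ_i for s''(x_i). With h_i = 1, 1, 1, 1 and divided differences Δ_i = -3, 4, -3, 1, the continuity of s' gives the tridiagonal system
  1·σ_0 + 4·σ_1 + 1·σ_2 = 6(Δ_1 - Δ_0) = 42
  1·σ_1 + 4·σ_2 + 1·σ_3 = 6(Δ_2 - Δ_1) = -42
  1·σ_2 + 4·σ_3 + 1·σ_4 = 6(Δ_3 - Δ_2) = 24
Natural end conditions: σ_0 = σ_4 = 0.
Solving the tridiagonal system: σ_0 = 0, σ_1 = 411/28, σ_2 = -117/7, σ_3 = 285/28, σ_4 = 0.
On [1, 2], with s_1(x) = a_1 + b_1·(x - 1) + c_1·(x - 1)² + d_1·(x - 1)³: c_1 = σ_1/2 = 411/56, d_1 = (σ_2 - σ_1)/(6h_1) = -293/56, b_1 = Δ_1 - h_1(2σ_1 + σ_2)/6 = 53/28.

1.8929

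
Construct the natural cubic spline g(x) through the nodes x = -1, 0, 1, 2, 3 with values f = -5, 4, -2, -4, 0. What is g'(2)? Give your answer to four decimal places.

Let m_i = g''(x_i). Step sizes h_i = 1, 1, 1, 1; slopes of the chords Δ_i = (y_(i+1) - y_i)/h_i = 9, -6, -2, 4.
  1·m_0 + 4·m_1 + 1·m_2 = 6(Δ_1 - Δ_0) = -90
  1·m_1 + 4·m_2 + 1·m_3 = 6(Δ_2 - Δ_1) = 24
  1·m_2 + 4·m_3 + 1·m_4 = 6(Δ_3 - Δ_2) = 36
Natural end conditions: m_0 = m_4 = 0.
Hence m_0 = 0, m_1 = -705/28, m_2 = 75/7, m_3 = 177/28, m_4 = 0.
On [2, 3], g'(x) = b_3 + 2c_3·(x - 2) + 3d_3·(x - 2)² with b_3 = Δ_3 - h_3(2m_3 + m_4)/6 = 53/28, c_3 = m_3/2 = 177/56, d_3 = (m_4 - m_3)/(6h_3) = -59/56. So g'(2) = 53/28.

1.8929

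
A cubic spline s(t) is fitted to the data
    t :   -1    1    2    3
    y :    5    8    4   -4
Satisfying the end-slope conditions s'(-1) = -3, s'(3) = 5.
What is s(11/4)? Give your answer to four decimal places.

Write M_i for s''(x_i). With h_i = 2, 1, 1 and divided differences Δ_i = 3/2, -4, -8, the continuity of s' gives the tridiagonal system
  2·M_0 + 6·M_1 + 1·M_2 = 6(Δ_1 - Δ_0) = -33
  1·M_1 + 4·M_2 + 1·M_3 = 6(Δ_2 - Δ_1) = -24
Clamped end conditions give two more equations: 2h_0·M_0 + h_0·M_1 = 6(Δ_0 - s'(-1)) = 27 and h_2·M_2 + 2h_2·M_3 = 6(s'(3) - Δ_2) = 78.
Hence M_0 = 215/22, M_1 = -133/22, M_2 = -179/11, M_3 = 1037/22.
On [2, 3], s(t) = 4 - 459/44·(t - 2) - 179/22·(t - 2)² + 465/44·(t - 2)³.
With (t - 2) = 3/4: s(11/4) = -11101/2816.

-3.9421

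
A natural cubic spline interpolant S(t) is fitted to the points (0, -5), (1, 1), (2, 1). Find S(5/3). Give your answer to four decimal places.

1.4444

Let σ_i = S''(x_i). Step sizes h_i = 1, 1; slopes of the chords Δ_i = (y_(i+1) - y_i)/h_i = 6, 0.
  1·σ_0 + 4·σ_1 + 1·σ_2 = 6(Δ_1 - Δ_0) = -36
Natural end conditions: σ_0 = σ_2 = 0.
Solving the tridiagonal system: σ_0 = 0, σ_1 = -9, σ_2 = 0.
On [1, 2], S(t) = 1 + 3·(t - 1) - 9/2·(t - 1)² + 3/2·(t - 1)³.
With (t - 1) = 2/3: S(5/3) = 13/9.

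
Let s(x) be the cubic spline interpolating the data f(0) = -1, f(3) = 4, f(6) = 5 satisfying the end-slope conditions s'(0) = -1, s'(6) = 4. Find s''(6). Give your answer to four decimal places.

5.1667

Write σ_i for s''(x_i). With h_i = 3, 3 and divided differences Δ_i = 5/3, 1/3, the continuity of s' gives the tridiagonal system
  3·σ_0 + 12·σ_1 + 3·σ_2 = 6(Δ_1 - Δ_0) = -8
Clamped end conditions give two more equations: 2h_0·σ_0 + h_0·σ_1 = 6(Δ_0 - s'(0)) = 16 and h_1·σ_1 + 2h_1·σ_2 = 6(s'(6) - Δ_1) = 22.
Forward elimination and back-substitution give σ_0 = 25/6, σ_1 = -3, σ_2 = 31/6.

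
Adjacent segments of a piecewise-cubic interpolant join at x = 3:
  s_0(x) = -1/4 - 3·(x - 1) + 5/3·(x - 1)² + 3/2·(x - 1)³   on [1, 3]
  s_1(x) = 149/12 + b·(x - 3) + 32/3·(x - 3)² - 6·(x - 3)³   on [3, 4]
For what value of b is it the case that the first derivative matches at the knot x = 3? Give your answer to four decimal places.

s_0'(x) = -3 + 10/3·(x - 1) + 9/2·(x - 1)², so s_0'(3) = 65/3. On the right, s_1'(3) = b, so b = 65/3.

21.6667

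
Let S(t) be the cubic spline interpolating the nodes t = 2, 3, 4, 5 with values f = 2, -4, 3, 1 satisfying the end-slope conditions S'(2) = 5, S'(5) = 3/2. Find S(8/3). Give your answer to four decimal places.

Put M_i = S'' at the i-th knot. Here h = (1, 1, 1) and Δ = (-6, 7, -2), so the interior equations h_(i-1)·M_(i-1) + 2(h_(i-1)+h_i)·M_i + h_i·M_(i+1) = 6(Δ_i − Δ_(i-1)) read
  1·M_0 + 4·M_1 + 1·M_2 = 6(Δ_1 - Δ_0) = 78
  1·M_1 + 4·M_2 + 1·M_3 = 6(Δ_2 - Δ_1) = -54
Clamped end conditions give two more equations: 2h_0·M_0 + h_0·M_1 = 6(Δ_0 - S'(2)) = -66 and h_2·M_2 + 2h_2·M_3 = 6(S'(5) - Δ_2) = 21.
Solving: M_0 = -797/15, M_1 = 604/15, M_2 = -449/15, M_3 = 382/15.
On [2, 3], S(t) = 2 + 5·(t - 2) - 797/30·(t - 2)² + 467/30·(t - 2)³.
With (t - 2) = 2/3: S(8/3) = -754/405.

-1.8617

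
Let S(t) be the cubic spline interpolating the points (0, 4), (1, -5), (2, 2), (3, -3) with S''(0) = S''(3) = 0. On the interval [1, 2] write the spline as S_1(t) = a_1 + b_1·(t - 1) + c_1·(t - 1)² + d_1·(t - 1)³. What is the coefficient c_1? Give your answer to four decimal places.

15.2000

With M_i denoting the second derivative at x_i, h_i = 1, 1, 1, and Δ_i = (y_(i+1) − y_i)/h_i = -9, 7, -5:
  1·M_0 + 4·M_1 + 1·M_2 = 6(Δ_1 - Δ_0) = 96
  1·M_1 + 4·M_2 + 1·M_3 = 6(Δ_2 - Δ_1) = -72
Natural end conditions: M_0 = M_3 = 0.
Forward elimination and back-substitution give M_0 = 0, M_1 = 152/5, M_2 = -128/5, M_3 = 0.
On [1, 2], with S_1(t) = a_1 + b_1·(t - 1) + c_1·(t - 1)² + d_1·(t - 1)³: c_1 = M_1/2 = 76/5, d_1 = (M_2 - M_1)/(6h_1) = -28/3, b_1 = Δ_1 - h_1(2M_1 + M_2)/6 = 17/15.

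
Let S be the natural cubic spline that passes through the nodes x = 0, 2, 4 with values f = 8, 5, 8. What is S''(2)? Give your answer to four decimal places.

Write M_i for S''(x_i). With h_i = 2, 2 and divided differences Δ_i = -3/2, 3/2, the continuity of S' gives the tridiagonal system
  2·M_0 + 8·M_1 + 2·M_2 = 6(Δ_1 - Δ_0) = 18
Natural end conditions: M_0 = M_2 = 0.
Forward elimination and back-substitution give M_0 = 0, M_1 = 9/4, M_2 = 0.

2.2500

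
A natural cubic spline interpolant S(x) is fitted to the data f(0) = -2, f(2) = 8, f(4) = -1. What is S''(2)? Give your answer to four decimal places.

-7.1250

Write M_i for S''(x_i). With h_i = 2, 2 and divided differences Δ_i = 5, -9/2, the continuity of S' gives the tridiagonal system
  2·M_0 + 8·M_1 + 2·M_2 = 6(Δ_1 - Δ_0) = -57
Natural end conditions: M_0 = M_2 = 0.
Solving the tridiagonal system: M_0 = 0, M_1 = -57/8, M_2 = 0.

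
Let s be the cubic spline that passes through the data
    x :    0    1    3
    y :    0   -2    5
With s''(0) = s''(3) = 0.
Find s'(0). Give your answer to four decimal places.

-2.9167

With σ_i denoting the second derivative at x_i, h_i = 1, 2, and Δ_i = (y_(i+1) − y_i)/h_i = -2, 7/2:
  1·σ_0 + 6·σ_1 + 2·σ_2 = 6(Δ_1 - Δ_0) = 33
Natural end conditions: σ_0 = σ_2 = 0.
Solving the tridiagonal system: σ_0 = 0, σ_1 = 11/2, σ_2 = 0.
On [0, 1], s'(x) = b_0 + 2c_0·x + 3d_0·x² with b_0 = Δ_0 - h_0(2σ_0 + σ_1)/6 = -35/12, c_0 = σ_0/2 = 0, d_0 = (σ_1 - σ_0)/(6h_0) = 11/12. So s'(0) = -35/12.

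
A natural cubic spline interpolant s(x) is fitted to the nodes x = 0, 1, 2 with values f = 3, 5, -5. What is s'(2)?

-13

Write m_i for s''(x_i). With h_i = 1, 1 and divided differences Δ_i = 2, -10, the continuity of s' gives the tridiagonal system
  1·m_0 + 4·m_1 + 1·m_2 = 6(Δ_1 - Δ_0) = -72
Natural end conditions: m_0 = m_2 = 0.
Forward elimination and back-substitution give m_0 = 0, m_1 = -18, m_2 = 0.
On [1, 2], s'(x) = b_1 + 2c_1·(x - 1) + 3d_1·(x - 1)² with b_1 = Δ_1 - h_1(2m_1 + m_2)/6 = -4, c_1 = m_1/2 = -9, d_1 = (m_2 - m_1)/(6h_1) = 3. So s'(2) = -13.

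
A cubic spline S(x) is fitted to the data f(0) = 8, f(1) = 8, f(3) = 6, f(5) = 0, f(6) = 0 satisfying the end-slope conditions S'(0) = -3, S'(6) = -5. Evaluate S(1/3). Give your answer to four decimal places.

7.4759

Write m_i for S''(x_i). With h_i = 1, 2, 2, 1 and divided differences Δ_i = 0, -1, -3, 0, the continuity of S' gives the tridiagonal system
  1·m_0 + 6·m_1 + 2·m_2 = 6(Δ_1 - Δ_0) = -6
  2·m_1 + 8·m_2 + 2·m_3 = 6(Δ_2 - Δ_1) = -12
  2·m_2 + 6·m_3 + 1·m_4 = 6(Δ_3 - Δ_2) = 18
Clamped end conditions give two more equations: 2h_0·m_0 + h_0·m_1 = 6(Δ_0 - S'(0)) = 18 and h_3·m_3 + 2h_3·m_4 = 6(S'(6) - Δ_3) = -30.
Forward elimination and back-substitution give m_0 = 325/33, m_1 = -56/33, m_2 = -17/6, m_3 = 232/33, m_4 = -611/33.
On [0, 1], S(x) = 8 - 3·x + 325/66·x² - 127/66·x³.
With x = 1/3: S(1/3) = 6661/891.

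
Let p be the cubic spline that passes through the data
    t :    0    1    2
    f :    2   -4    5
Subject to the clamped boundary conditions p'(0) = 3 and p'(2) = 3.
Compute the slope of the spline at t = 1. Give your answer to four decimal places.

0.7500

Put σ_i = p'' at the i-th knot. Here h = (1, 1) and Δ = (-6, 9), so the interior equations h_(i-1)·σ_(i-1) + 2(h_(i-1)+h_i)·σ_i + h_i·σ_(i+1) = 6(Δ_i − Δ_(i-1)) read
  1·σ_0 + 4·σ_1 + 1·σ_2 = 6(Δ_1 - Δ_0) = 90
Clamped end conditions give two more equations: 2h_0·σ_0 + h_0·σ_1 = 6(Δ_0 - p'(0)) = -54 and h_1·σ_1 + 2h_1·σ_2 = 6(p'(2) - Δ_1) = -36.
Hence σ_0 = -99/2, σ_1 = 45, σ_2 = -81/2.
On [1, 2], p'(t) = b_1 + 2c_1·(t - 1) + 3d_1·(t - 1)² with b_1 = Δ_1 - h_1(2σ_1 + σ_2)/6 = 3/4, c_1 = σ_1/2 = 45/2, d_1 = (σ_2 - σ_1)/(6h_1) = -57/4. So p'(1) = 3/4.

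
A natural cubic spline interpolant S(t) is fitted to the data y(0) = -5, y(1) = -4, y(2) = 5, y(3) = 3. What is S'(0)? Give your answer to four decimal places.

-1.8667

Let m_i = S''(x_i). Step sizes h_i = 1, 1, 1; slopes of the chords Δ_i = (y_(i+1) - y_i)/h_i = 1, 9, -2.
  1·m_0 + 4·m_1 + 1·m_2 = 6(Δ_1 - Δ_0) = 48
  1·m_1 + 4·m_2 + 1·m_3 = 6(Δ_2 - Δ_1) = -66
Natural end conditions: m_0 = m_3 = 0.
Hence m_0 = 0, m_1 = 86/5, m_2 = -104/5, m_3 = 0.
On [0, 1], S'(t) = b_0 + 2c_0·t + 3d_0·t² with b_0 = Δ_0 - h_0(2m_0 + m_1)/6 = -28/15, c_0 = m_0/2 = 0, d_0 = (m_1 - m_0)/(6h_0) = 43/15. So S'(0) = -28/15.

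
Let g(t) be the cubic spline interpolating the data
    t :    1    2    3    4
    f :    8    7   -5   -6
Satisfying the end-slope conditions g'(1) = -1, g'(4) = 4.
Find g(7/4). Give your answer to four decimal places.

Put m_i = g'' at the i-th knot. Here h = (1, 1, 1) and Δ = (-1, -12, -1), so the interior equations h_(i-1)·m_(i-1) + 2(h_(i-1)+h_i)·m_i + h_i·m_(i+1) = 6(Δ_i − Δ_(i-1)) read
  1·m_0 + 4·m_1 + 1·m_2 = 6(Δ_1 - Δ_0) = -66
  1·m_1 + 4·m_2 + 1·m_3 = 6(Δ_2 - Δ_1) = 66
Clamped end conditions give two more equations: 2h_0·m_0 + h_0·m_1 = 6(Δ_0 - g'(1)) = 0 and h_2·m_2 + 2h_2·m_3 = 6(g'(4) - Δ_2) = 30.
Forward elimination and back-substitution give m_0 = 188/15, m_1 = -376/15, m_2 = 326/15, m_3 = 62/15.
On [1, 2], g(t) = 8 - 1·(t - 1) + 94/15·(t - 1)² - 94/15·(t - 1)³.
With (t - 1) = 3/4: g(7/4) = 1301/160.

8.1313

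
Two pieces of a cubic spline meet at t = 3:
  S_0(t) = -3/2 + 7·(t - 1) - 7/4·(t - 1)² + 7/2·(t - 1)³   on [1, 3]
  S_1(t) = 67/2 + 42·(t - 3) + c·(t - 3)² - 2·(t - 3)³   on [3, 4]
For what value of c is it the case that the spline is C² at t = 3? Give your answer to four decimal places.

19.2500

S_0''(t) = -7/2 + 21·(t - 1), so S_0''(3) = 77/2. On the right, S_1''(3) = 2c, so c = 77/4.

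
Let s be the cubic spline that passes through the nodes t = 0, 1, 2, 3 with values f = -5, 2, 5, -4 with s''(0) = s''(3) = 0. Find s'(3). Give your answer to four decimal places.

-11.9333

With σ_i denoting the second derivative at x_i, h_i = 1, 1, 1, and Δ_i = (y_(i+1) − y_i)/h_i = 7, 3, -9:
  1·σ_0 + 4·σ_1 + 1·σ_2 = 6(Δ_1 - Δ_0) = -24
  1·σ_1 + 4·σ_2 + 1·σ_3 = 6(Δ_2 - Δ_1) = -72
Natural end conditions: σ_0 = σ_3 = 0.
Forward elimination and back-substitution give σ_0 = 0, σ_1 = -8/5, σ_2 = -88/5, σ_3 = 0.
On [2, 3], s'(t) = b_2 + 2c_2·(t - 2) + 3d_2·(t - 2)² with b_2 = Δ_2 - h_2(2σ_2 + σ_3)/6 = -47/15, c_2 = σ_2/2 = -44/5, d_2 = (σ_3 - σ_2)/(6h_2) = 44/15. So s'(3) = -179/15.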